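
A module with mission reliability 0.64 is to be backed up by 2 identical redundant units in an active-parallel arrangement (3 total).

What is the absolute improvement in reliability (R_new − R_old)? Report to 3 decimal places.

R_before = 0.64
R_after = 1 − (1 − 0.64)^3 = 0.953
ΔR = 0.953 − 0.64 = 0.313

0.313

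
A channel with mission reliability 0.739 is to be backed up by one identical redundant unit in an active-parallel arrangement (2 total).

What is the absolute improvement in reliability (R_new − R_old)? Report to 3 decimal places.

R_before = 0.739
R_after = 1 − (1 − 0.739)^2 = 0.932
ΔR = 0.932 − 0.739 = 0.193

0.193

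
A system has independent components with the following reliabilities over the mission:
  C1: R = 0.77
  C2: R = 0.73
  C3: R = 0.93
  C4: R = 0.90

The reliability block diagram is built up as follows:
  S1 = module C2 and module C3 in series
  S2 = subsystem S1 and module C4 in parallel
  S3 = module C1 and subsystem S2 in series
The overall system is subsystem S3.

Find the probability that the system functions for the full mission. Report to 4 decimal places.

0.7453

Series (C2 and C3): 0.730000 × 0.930000 = 0.678900
Parallel ([0.678900] and C4): 1 − (1 − 0.678900)(1 − 0.900000) = 0.967890
Series (C1 and [0.967890]): 0.770000 × 0.967890 = 0.7453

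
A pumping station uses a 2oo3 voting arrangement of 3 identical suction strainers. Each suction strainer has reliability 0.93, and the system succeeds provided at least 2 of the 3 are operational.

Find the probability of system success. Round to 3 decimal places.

0.986

R = Σ_{i=2}^{3} C(3,i) p^i (1−p)^{3−i} with p = 0.93
C(3,2)·0.93^2·0.07^1 = 0.18163
C(3,3)·0.93^3·0.07^0 = 0.80436
Sum = 0.986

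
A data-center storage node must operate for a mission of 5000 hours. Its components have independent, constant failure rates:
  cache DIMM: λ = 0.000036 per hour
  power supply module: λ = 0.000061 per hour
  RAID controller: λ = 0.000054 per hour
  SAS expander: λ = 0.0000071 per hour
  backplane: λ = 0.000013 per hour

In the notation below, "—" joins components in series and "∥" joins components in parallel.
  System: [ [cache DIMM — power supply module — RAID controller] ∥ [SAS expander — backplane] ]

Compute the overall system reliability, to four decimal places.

R(cache DIMM) = exp(−0.000036 × 5000) = 0.835270
R(power supply module) = exp(−0.000061 × 5000) = 0.737123
R(RAID controller) = exp(−0.000054 × 5000) = 0.763379
R(SAS expander) = exp(−0.0000071 × 5000) = 0.965123
R(backplane) = exp(−0.000013 × 5000) = 0.937067
Series (cache DIMM, power supply module, and RAID controller): 0.835270 × 0.737123 × 0.763379 = 0.470010
Series (SAS expander and backplane): 0.965123 × 0.937067 = 0.904385
Parallel ([0.470010] and [0.904385]): 1 − (1 − 0.470010)(1 − 0.904385) = 0.9493

0.9493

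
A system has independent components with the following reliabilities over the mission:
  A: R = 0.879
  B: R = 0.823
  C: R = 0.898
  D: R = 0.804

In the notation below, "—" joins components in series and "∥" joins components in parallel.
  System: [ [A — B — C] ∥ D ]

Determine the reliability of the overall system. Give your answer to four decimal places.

0.9313

Series (A, B, and C): 0.879000 × 0.823000 × 0.898000 = 0.649628
Parallel ([0.649628] and D): 1 − (1 − 0.649628)(1 − 0.804000) = 0.9313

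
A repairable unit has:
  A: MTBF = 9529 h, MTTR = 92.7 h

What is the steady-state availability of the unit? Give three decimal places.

A(A) = MTBF/(MTBF+MTTR) = 9529/(9529+92.7) = 0.990

0.990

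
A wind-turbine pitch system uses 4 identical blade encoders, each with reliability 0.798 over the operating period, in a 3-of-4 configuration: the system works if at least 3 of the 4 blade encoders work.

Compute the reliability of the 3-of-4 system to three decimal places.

R = Σ_{i=3}^{4} C(4,i) p^i (1−p)^{4−i} with p = 0.798
C(4,3)·0.798^3·0.202^1 = 0.41060
C(4,4)·0.798^4·0.202^0 = 0.40552
Sum = 0.816

0.816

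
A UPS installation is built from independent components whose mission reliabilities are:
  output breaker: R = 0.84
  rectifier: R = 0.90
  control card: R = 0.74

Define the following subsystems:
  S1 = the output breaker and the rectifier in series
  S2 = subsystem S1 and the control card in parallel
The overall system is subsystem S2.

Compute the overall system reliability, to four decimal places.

0.9366

Series (output breaker and rectifier): 0.840000 × 0.900000 = 0.756000
Parallel ([0.756000] and control card): 1 − (1 − 0.756000)(1 − 0.740000) = 0.9366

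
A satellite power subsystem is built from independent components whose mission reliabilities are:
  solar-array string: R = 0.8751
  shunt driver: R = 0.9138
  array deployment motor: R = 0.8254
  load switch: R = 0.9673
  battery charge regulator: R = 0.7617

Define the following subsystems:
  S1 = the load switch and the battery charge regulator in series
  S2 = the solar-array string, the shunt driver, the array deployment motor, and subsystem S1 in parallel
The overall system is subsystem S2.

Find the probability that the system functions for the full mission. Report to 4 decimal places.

Series (load switch and battery charge regulator): 0.967300 × 0.761700 = 0.736792
Parallel (solar-array string, shunt driver, array deployment motor, and [0.736792]): 1 − (1 − 0.875100)(1 − 0.913800)(1 − 0.825400)(1 − 0.736792) = 0.9995

0.9995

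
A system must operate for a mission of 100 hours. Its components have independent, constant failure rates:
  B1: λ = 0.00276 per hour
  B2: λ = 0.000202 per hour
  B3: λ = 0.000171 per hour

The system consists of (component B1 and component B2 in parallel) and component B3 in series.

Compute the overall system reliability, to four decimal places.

R(B1) = exp(−0.00276 × 100) = 0.758813
R(B2) = exp(−0.000202 × 100) = 0.980003
R(B3) = exp(−0.000171 × 100) = 0.983045
Parallel (B1 and B2): 1 − (1 − 0.758813)(1 − 0.980003) = 0.995177
Series ([0.995177] and B3): 0.995177 × 0.983045 = 0.9783

0.9783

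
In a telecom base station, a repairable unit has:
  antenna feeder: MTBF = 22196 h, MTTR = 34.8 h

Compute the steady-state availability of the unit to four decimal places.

A(antenna feeder) = MTBF/(MTBF+MTTR) = 22196/(22196+34.8) = 0.9984

0.9984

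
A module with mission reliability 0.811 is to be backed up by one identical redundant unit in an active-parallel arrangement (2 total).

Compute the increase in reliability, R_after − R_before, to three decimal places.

R_before = 0.811
R_after = 1 − (1 − 0.811)^2 = 0.964
ΔR = 0.964 − 0.811 = 0.153

0.153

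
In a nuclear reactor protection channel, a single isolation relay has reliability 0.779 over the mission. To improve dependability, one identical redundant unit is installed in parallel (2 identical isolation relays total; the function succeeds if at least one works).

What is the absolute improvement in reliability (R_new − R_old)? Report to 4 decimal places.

R_before = 0.779
R_after = 1 − (1 − 0.779)^2 = 0.9512
ΔR = 0.9512 − 0.779 = 0.1722

0.1722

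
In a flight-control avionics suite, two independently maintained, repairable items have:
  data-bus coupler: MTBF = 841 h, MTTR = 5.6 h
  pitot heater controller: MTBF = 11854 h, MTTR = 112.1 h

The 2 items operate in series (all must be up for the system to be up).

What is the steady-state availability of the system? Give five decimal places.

0.98408

A(data-bus coupler) = MTBF/(MTBF+MTTR) = 841/(841+5.6) = 0.993385
A(pitot heater controller) = MTBF/(MTBF+MTTR) = 11854/(11854+112.1) = 0.990632
Series availability: 0.993385 × 0.990632 = 0.98408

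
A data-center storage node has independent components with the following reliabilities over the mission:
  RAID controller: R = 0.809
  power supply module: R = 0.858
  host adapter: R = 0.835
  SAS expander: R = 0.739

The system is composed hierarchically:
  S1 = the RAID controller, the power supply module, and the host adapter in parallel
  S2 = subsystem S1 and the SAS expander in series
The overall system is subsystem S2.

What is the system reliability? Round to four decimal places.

0.7357

Parallel (RAID controller, power supply module, and host adapter): 1 − (1 − 0.809000)(1 − 0.858000)(1 − 0.835000) = 0.995525
Series ([0.995525] and SAS expander): 0.995525 × 0.739000 = 0.7357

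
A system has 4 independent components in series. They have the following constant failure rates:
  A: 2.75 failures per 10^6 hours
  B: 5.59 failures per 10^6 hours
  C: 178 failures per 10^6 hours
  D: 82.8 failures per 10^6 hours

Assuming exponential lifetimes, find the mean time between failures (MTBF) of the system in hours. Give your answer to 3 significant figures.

3720

Series of exponential components: λ_sys = Σ λ_i
λ_sys = 0.00000275 + 0.00000559 + 0.000178 + 0.0000828 = 2.6914e-04 /h
MTBF = 1 / λ_sys = 3720 h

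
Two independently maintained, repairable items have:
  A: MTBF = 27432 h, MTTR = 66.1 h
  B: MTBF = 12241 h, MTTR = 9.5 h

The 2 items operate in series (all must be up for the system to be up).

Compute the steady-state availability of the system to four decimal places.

A(A) = MTBF/(MTBF+MTTR) = 27432/(27432+66.1) = 0.997596
A(B) = MTBF/(MTBF+MTTR) = 12241/(12241+9.5) = 0.999225
Series availability: 0.997596 × 0.999225 = 0.9968

0.9968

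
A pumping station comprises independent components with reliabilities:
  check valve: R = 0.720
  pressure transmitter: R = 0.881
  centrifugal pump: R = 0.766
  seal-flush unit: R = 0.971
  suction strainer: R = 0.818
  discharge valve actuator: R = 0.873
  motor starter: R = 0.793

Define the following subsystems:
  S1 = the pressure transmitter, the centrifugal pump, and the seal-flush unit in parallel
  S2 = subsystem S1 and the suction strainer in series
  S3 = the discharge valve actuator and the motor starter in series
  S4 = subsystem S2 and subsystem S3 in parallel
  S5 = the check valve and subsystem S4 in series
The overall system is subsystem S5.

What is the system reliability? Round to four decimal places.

Parallel (pressure transmitter, centrifugal pump, and seal-flush unit): 1 − (1 − 0.881000)(1 − 0.766000)(1 − 0.971000) = 0.999192
Series ([0.999192] and suction strainer): 0.999192 × 0.818000 = 0.817339
Series (discharge valve actuator and motor starter): 0.873000 × 0.793000 = 0.692289
Parallel ([0.817339] and [0.692289]): 1 − (1 − 0.817339)(1 − 0.692289) = 0.943793
Series (check valve and [0.943793]): 0.720000 × 0.943793 = 0.6795

0.6795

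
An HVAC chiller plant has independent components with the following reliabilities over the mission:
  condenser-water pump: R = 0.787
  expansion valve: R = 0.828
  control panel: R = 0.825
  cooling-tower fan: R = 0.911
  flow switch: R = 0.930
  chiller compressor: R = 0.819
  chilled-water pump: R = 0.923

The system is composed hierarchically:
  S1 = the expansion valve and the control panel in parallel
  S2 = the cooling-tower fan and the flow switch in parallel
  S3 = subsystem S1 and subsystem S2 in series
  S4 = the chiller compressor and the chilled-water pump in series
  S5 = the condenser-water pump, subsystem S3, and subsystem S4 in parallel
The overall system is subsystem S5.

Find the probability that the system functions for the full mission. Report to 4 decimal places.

Parallel (expansion valve and control panel): 1 − (1 − 0.828000)(1 − 0.825000) = 0.969900
Parallel (cooling-tower fan and flow switch): 1 − (1 − 0.911000)(1 − 0.930000) = 0.993770
Series ([0.969900] and [0.993770]): 0.969900 × 0.993770 = 0.963858
Series (chiller compressor and chilled-water pump): 0.819000 × 0.923000 = 0.755937
Parallel (condenser-water pump, [0.963858], and [0.755937]): 1 − (1 − 0.787000)(1 − 0.963858)(1 − 0.755937) = 0.9981

0.9981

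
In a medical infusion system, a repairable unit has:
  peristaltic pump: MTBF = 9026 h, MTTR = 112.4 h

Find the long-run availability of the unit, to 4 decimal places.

0.9877

A(peristaltic pump) = MTBF/(MTBF+MTTR) = 9026/(9026+112.4) = 0.9877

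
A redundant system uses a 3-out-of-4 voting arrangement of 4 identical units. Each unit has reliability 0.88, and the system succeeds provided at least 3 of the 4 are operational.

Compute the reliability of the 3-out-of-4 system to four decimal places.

0.9268

R = Σ_{i=3}^{4} C(4,i) p^i (1−p)^{4−i} with p = 0.88
C(4,3)·0.88^3·0.12^1 = 0.327107
C(4,4)·0.88^4·0.12^0 = 0.599695
Sum = 0.9268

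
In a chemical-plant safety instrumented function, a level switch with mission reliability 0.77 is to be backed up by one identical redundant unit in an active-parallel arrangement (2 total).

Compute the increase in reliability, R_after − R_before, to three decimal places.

R_before = 0.77
R_after = 1 − (1 − 0.77)^2 = 0.947
ΔR = 0.947 − 0.77 = 0.177

0.177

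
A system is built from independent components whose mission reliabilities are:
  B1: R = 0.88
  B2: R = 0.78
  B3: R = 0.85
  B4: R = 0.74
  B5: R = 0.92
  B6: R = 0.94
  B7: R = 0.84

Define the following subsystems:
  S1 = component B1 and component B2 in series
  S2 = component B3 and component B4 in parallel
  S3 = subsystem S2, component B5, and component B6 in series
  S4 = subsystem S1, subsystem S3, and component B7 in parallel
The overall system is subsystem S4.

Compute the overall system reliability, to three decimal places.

0.992

Series (B1 and B2): 0.88000 × 0.78000 = 0.68640
Parallel (B3 and B4): 1 − (1 − 0.85000)(1 − 0.74000) = 0.96100
Series ([0.96100], B5, and B6): 0.96100 × 0.92000 × 0.94000 = 0.83107
Parallel ([0.68640], [0.83107], and B7): 1 − (1 − 0.68640)(1 − 0.83107)(1 − 0.84000) = 0.992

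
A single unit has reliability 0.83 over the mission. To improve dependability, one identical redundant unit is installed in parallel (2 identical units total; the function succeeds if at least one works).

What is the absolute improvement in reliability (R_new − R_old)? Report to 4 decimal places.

0.1411

R_before = 0.83
R_after = 1 − (1 − 0.83)^2 = 0.9711
ΔR = 0.9711 − 0.83 = 0.1411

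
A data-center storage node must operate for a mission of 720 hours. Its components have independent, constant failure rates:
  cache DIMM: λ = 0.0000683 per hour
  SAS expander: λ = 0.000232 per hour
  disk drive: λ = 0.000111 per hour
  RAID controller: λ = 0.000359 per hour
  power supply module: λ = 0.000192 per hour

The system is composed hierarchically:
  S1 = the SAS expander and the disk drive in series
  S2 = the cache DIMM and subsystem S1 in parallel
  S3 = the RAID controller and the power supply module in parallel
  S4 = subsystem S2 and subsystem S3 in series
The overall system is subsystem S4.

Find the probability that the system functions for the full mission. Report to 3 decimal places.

R(cache DIMM) = exp(−0.0000683 × 720) = 0.95201
R(SAS expander) = exp(−0.000232 × 720) = 0.84617
R(disk drive) = exp(−0.000111 × 720) = 0.92319
R(RAID controller) = exp(−0.000359 × 720) = 0.77222
R(power supply module) = exp(−0.000192 × 720) = 0.87089
Series (SAS expander and disk drive): 0.84617 × 0.92319 = 0.78118
Parallel (cache DIMM and [0.78118]): 1 − (1 − 0.95201)(1 − 0.78118) = 0.98950
Parallel (RAID controller and power supply module): 1 − (1 − 0.77222)(1 − 0.87089) = 0.97059
Series ([0.98950] and [0.97059]): 0.98950 × 0.97059 = 0.960

0.960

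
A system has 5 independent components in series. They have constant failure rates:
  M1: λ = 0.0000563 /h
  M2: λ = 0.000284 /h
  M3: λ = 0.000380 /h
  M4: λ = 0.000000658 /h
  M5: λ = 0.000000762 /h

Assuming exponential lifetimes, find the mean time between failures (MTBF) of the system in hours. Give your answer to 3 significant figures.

1390

Series of exponential components: λ_sys = Σ λ_i
λ_sys = 0.0000563 + 0.000284 + 0.000380 + 0.000000658 + 0.000000762 = 7.2172e-04 /h
MTBF = 1 / λ_sys = 1390 h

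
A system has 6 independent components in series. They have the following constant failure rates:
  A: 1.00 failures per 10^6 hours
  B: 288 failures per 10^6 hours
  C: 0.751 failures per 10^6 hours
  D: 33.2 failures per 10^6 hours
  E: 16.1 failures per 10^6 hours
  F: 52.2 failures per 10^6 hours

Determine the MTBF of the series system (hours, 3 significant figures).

Series of exponential components: λ_sys = Σ λ_i
λ_sys = 0.00000100 + 0.000288 + 0.000000751 + 0.0000332 + 0.0000161 + 0.0000522 = 3.9125e-04 /h
MTBF = 1 / λ_sys = 2560 h

2560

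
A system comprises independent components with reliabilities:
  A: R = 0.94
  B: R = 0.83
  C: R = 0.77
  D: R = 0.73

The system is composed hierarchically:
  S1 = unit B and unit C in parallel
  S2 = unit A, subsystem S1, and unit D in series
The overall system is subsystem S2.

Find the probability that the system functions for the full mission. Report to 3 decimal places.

Parallel (B and C): 1 − (1 − 0.83000)(1 − 0.77000) = 0.96090
Series (A, [0.96090], and D): 0.94000 × 0.96090 × 0.73000 = 0.659

0.659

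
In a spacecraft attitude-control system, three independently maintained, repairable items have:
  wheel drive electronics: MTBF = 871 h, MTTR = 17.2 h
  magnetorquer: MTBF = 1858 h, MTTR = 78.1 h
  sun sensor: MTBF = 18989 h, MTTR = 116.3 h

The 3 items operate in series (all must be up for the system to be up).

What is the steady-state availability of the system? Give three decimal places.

0.935

A(wheel drive electronics) = MTBF/(MTBF+MTTR) = 871/(871+17.2) = 0.980635
A(magnetorquer) = MTBF/(MTBF+MTTR) = 1858/(1858+78.1) = 0.959661
A(sun sensor) = MTBF/(MTBF+MTTR) = 18989/(18989+116.3) = 0.993913
Series availability: 0.980635 × 0.959661 × 0.993913 = 0.935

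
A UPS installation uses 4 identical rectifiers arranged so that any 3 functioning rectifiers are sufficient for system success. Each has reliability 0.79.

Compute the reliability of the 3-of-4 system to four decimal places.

R = Σ_{i=3}^{4} C(4,i) p^i (1−p)^{4−i} with p = 0.79
C(4,3)·0.79^3·0.21^1 = 0.414153
C(4,4)·0.79^4·0.21^0 = 0.389501
Sum = 0.8037

0.8037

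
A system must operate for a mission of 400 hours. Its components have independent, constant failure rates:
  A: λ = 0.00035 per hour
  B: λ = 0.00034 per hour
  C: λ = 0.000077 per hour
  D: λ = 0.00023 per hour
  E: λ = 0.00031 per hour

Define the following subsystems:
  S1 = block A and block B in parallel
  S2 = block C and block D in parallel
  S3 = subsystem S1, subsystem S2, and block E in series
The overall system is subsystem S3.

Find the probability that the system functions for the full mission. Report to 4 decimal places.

0.8664

R(A) = exp(−0.00035 × 400) = 0.869358
R(B) = exp(−0.00034 × 400) = 0.872843
R(C) = exp(−0.000077 × 400) = 0.969669
R(D) = exp(−0.00023 × 400) = 0.912105
R(E) = exp(−0.00031 × 400) = 0.883380
Parallel (A and B): 1 − (1 − 0.869358)(1 − 0.872843) = 0.983388
Parallel (C and D): 1 − (1 − 0.969669)(1 − 0.912105) = 0.997334
Series ([0.983388], [0.997334], and E): 0.983388 × 0.997334 × 0.883380 = 0.8664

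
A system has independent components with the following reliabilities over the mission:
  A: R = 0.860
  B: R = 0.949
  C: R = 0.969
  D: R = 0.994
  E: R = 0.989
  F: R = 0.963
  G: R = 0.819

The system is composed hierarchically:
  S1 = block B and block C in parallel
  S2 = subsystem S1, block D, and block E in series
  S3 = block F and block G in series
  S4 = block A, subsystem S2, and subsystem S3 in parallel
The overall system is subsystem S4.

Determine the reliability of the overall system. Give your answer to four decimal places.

0.9995

Parallel (B and C): 1 − (1 − 0.949000)(1 − 0.969000) = 0.998419
Series ([0.998419], D, and E): 0.998419 × 0.994000 × 0.989000 = 0.981512
Series (F and G): 0.963000 × 0.819000 = 0.788697
Parallel (A, [0.981512], and [0.788697]): 1 − (1 − 0.860000)(1 − 0.981512)(1 − 0.788697) = 0.9995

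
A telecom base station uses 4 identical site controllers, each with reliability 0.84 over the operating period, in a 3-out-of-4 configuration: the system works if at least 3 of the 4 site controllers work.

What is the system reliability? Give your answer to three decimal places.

0.877

R = Σ_{i=3}^{4} C(4,i) p^i (1−p)^{4−i} with p = 0.84
C(4,3)·0.84^3·0.16^1 = 0.37933
C(4,4)·0.84^4·0.16^0 = 0.49787
Sum = 0.877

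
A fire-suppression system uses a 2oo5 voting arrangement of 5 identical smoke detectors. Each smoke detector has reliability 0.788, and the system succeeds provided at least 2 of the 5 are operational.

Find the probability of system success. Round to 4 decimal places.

R = Σ_{i=2}^{5} C(5,i) p^i (1−p)^{5−i} with p = 0.788
C(5,2)·0.788^2·0.212^3 = 0.059164
C(5,3)·0.788^3·0.212^2 = 0.219913
C(5,4)·0.788^4·0.212^1 = 0.408706
C(5,5)·0.788^5·0.212^0 = 0.303830
Sum = 0.9916

0.9916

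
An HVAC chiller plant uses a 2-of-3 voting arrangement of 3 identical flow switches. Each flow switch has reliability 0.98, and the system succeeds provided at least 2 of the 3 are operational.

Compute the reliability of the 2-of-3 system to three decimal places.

R = Σ_{i=2}^{3} C(3,i) p^i (1−p)^{3−i} with p = 0.98
C(3,2)·0.98^2·0.02^1 = 0.05762
C(3,3)·0.98^3·0.02^0 = 0.94119
Sum = 0.999

0.999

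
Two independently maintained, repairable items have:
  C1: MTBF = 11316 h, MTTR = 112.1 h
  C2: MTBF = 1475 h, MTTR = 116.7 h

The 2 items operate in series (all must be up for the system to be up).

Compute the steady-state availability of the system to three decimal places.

0.918

A(C1) = MTBF/(MTBF+MTTR) = 11316/(11316+112.1) = 0.990191
A(C2) = MTBF/(MTBF+MTTR) = 1475/(1475+116.7) = 0.926682
Series availability: 0.990191 × 0.926682 = 0.918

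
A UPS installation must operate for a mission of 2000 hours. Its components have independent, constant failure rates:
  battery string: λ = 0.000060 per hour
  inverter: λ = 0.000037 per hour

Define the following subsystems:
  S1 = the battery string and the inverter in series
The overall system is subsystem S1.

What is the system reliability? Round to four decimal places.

0.8237

R(battery string) = exp(−0.000060 × 2000) = 0.886920
R(inverter) = exp(−0.000037 × 2000) = 0.928672
Series (battery string and inverter): 0.886920 × 0.928672 = 0.8237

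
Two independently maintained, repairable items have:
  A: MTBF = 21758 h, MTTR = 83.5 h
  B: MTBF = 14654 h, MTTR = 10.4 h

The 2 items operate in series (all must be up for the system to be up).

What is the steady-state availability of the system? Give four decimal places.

0.9955

A(A) = MTBF/(MTBF+MTTR) = 21758/(21758+83.5) = 0.996177
A(B) = MTBF/(MTBF+MTTR) = 14654/(14654+10.4) = 0.999291
Series availability: 0.996177 × 0.999291 = 0.9955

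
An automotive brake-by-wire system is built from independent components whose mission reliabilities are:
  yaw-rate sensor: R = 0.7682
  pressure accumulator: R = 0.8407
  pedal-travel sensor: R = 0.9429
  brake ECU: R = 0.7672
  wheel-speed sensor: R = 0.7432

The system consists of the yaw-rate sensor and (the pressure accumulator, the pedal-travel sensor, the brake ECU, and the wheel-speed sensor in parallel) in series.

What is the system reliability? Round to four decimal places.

0.7678

Parallel (pressure accumulator, pedal-travel sensor, brake ECU, and wheel-speed sensor): 1 − (1 − 0.840700)(1 − 0.942900)(1 − 0.767200)(1 − 0.743200) = 0.999456
Series (yaw-rate sensor and [0.999456]): 0.768200 × 0.999456 = 0.7678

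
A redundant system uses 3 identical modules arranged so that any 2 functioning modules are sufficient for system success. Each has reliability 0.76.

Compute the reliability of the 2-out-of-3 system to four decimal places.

R = Σ_{i=2}^{3} C(3,i) p^i (1−p)^{3−i} with p = 0.76
C(3,2)·0.76^2·0.24^1 = 0.415872
C(3,3)·0.76^3·0.24^0 = 0.438976
Sum = 0.8548

0.8548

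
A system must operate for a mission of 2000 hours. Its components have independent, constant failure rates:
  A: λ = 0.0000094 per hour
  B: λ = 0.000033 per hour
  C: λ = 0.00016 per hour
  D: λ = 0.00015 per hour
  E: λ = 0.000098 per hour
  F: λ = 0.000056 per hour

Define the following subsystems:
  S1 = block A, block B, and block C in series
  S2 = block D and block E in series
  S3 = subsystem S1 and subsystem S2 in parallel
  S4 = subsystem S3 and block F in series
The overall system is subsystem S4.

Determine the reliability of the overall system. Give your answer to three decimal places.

0.778

R(A) = exp(−0.0000094 × 2000) = 0.98138
R(B) = exp(−0.000033 × 2000) = 0.93613
R(C) = exp(−0.00016 × 2000) = 0.72615
R(D) = exp(−0.00015 × 2000) = 0.74082
R(E) = exp(−0.000098 × 2000) = 0.82201
R(F) = exp(−0.000056 × 2000) = 0.89404
Series (A, B, and C): 0.98138 × 0.93613 × 0.72615 = 0.66711
Series (D and E): 0.74082 × 0.82201 = 0.60896
Parallel ([0.66711] and [0.60896]): 1 − (1 − 0.66711)(1 − 0.60896) = 0.86983
Series ([0.86983] and F): 0.86983 × 0.89404 = 0.778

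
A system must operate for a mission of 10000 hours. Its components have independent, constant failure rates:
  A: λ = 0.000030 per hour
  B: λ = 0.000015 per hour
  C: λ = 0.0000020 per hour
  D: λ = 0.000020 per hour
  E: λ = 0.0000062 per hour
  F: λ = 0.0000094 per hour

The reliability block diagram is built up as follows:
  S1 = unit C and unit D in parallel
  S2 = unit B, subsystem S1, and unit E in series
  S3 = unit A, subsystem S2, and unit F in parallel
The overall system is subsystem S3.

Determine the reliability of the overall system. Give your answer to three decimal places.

0.995

R(A) = exp(−0.000030 × 10000) = 0.74082
R(B) = exp(−0.000015 × 10000) = 0.86071
R(C) = exp(−0.0000020 × 10000) = 0.98020
R(D) = exp(−0.000020 × 10000) = 0.81873
R(E) = exp(−0.0000062 × 10000) = 0.93988
R(F) = exp(−0.0000094 × 10000) = 0.91028
Parallel (C and D): 1 − (1 − 0.98020)(1 − 0.81873) = 0.99641
Series (B, [0.99641], and E): 0.86071 × 0.99641 × 0.93988 = 0.80606
Parallel (A, [0.80606], and F): 1 − (1 − 0.74082)(1 − 0.80606)(1 − 0.91028) = 0.995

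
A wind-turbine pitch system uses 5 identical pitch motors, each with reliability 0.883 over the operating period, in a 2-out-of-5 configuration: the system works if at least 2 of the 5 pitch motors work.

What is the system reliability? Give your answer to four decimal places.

R = Σ_{i=2}^{5} C(5,i) p^i (1−p)^{5−i} with p = 0.883
C(5,2)·0.883^2·0.117^3 = 0.012488
C(5,3)·0.883^3·0.117^2 = 0.094244
C(5,4)·0.883^4·0.117^1 = 0.355630
C(5,5)·0.883^5·0.117^0 = 0.536789
Sum = 0.9992

0.9992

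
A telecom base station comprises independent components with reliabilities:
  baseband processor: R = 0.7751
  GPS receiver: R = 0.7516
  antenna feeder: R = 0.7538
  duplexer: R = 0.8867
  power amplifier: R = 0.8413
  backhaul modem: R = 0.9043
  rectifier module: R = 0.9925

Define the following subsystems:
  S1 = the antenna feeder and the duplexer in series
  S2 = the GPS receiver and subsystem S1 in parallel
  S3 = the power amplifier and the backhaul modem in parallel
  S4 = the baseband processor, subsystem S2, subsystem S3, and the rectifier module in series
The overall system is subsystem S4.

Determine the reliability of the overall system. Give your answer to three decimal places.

Series (antenna feeder and duplexer): 0.75380 × 0.88670 = 0.66839
Parallel (GPS receiver and [0.66839]): 1 − (1 − 0.75160)(1 − 0.66839) = 0.91763
Parallel (power amplifier and backhaul modem): 1 − (1 − 0.84130)(1 − 0.90430) = 0.98481
Series (baseband processor, [0.91763], [0.98481], and rectifier module): 0.77510 × 0.91763 × 0.98481 × 0.99250 = 0.695

0.695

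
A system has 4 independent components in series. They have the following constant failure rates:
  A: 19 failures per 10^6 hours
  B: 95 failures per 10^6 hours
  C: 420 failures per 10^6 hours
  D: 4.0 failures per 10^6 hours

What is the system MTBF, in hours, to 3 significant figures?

1860

Series of exponential components: λ_sys = Σ λ_i
λ_sys = 0.000019 + 0.000095 + 0.00042 + 0.0000040 = 5.3800e-04 /h
MTBF = 1 / λ_sys = 1860 h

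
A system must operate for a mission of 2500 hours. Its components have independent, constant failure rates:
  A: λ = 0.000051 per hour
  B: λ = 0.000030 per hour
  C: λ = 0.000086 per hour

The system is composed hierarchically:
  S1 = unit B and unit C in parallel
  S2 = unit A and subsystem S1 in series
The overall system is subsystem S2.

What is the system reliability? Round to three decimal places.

0.868

R(A) = exp(−0.000051 × 2500) = 0.88029
R(B) = exp(−0.000030 × 2500) = 0.92774
R(C) = exp(−0.000086 × 2500) = 0.80654
Parallel (B and C): 1 − (1 − 0.92774)(1 − 0.80654) = 0.98602
Series (A and [0.98602]): 0.88029 × 0.98602 = 0.868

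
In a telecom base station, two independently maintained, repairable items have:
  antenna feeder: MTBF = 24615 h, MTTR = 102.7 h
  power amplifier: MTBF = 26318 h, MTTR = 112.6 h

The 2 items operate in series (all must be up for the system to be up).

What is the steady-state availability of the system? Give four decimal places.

0.9916

A(antenna feeder) = MTBF/(MTBF+MTTR) = 24615/(24615+102.7) = 0.995845
A(power amplifier) = MTBF/(MTBF+MTTR) = 26318/(26318+112.6) = 0.995740
Series availability: 0.995845 × 0.995740 = 0.9916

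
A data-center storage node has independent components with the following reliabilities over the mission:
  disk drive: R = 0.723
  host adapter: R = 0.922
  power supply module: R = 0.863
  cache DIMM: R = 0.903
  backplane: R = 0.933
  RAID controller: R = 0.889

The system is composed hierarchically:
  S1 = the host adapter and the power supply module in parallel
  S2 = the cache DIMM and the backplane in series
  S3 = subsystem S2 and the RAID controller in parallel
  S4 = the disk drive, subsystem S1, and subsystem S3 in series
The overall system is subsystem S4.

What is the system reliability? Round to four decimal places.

Parallel (host adapter and power supply module): 1 − (1 − 0.922000)(1 − 0.863000) = 0.989314
Series (cache DIMM and backplane): 0.903000 × 0.933000 = 0.842499
Parallel ([0.842499] and RAID controller): 1 − (1 − 0.842499)(1 − 0.889000) = 0.982517
Series (disk drive, [0.989314], and [0.982517]): 0.723000 × 0.989314 × 0.982517 = 0.7028

0.7028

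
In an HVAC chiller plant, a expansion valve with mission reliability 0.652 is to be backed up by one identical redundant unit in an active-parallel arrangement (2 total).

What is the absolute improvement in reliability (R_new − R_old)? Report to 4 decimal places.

R_before = 0.652
R_after = 1 − (1 − 0.652)^2 = 0.8789
ΔR = 0.8789 − 0.652 = 0.2269

0.2269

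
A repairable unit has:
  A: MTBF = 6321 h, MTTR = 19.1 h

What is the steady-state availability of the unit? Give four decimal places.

0.9970

A(A) = MTBF/(MTBF+MTTR) = 6321/(6321+19.1) = 0.9970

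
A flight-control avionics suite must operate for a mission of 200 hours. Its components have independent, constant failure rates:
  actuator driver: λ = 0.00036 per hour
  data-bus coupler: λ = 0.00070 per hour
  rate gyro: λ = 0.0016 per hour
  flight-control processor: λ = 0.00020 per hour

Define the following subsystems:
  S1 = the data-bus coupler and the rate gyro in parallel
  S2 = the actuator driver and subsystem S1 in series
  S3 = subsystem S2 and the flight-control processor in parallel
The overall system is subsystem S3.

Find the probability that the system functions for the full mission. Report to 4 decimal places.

0.9960

R(actuator driver) = exp(−0.00036 × 200) = 0.930531
R(data-bus coupler) = exp(−0.00070 × 200) = 0.869358
R(rate gyro) = exp(−0.0016 × 200) = 0.726149
R(flight-control processor) = exp(−0.00020 × 200) = 0.960789
Parallel (data-bus coupler and rate gyro): 1 − (1 − 0.869358)(1 − 0.726149) = 0.964224
Series (actuator driver and [0.964224]): 0.930531 × 0.964224 = 0.897240
Parallel ([0.897240] and flight-control processor): 1 − (1 − 0.897240)(1 − 0.960789) = 0.9960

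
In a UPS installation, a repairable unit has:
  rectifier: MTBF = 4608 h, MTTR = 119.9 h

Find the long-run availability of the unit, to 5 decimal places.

A(rectifier) = MTBF/(MTBF+MTTR) = 4608/(4608+119.9) = 0.97464

0.97464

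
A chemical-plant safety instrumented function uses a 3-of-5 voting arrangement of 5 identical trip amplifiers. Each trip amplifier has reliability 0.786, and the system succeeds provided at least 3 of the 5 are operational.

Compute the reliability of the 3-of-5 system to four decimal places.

R = Σ_{i=3}^{5} C(5,i) p^i (1−p)^{5−i} with p = 0.786
C(5,3)·0.786^3·0.214^2 = 0.222380
C(5,4)·0.786^4·0.214^1 = 0.408389
C(5,5)·0.786^5·0.214^0 = 0.299994
Sum = 0.9308

0.9308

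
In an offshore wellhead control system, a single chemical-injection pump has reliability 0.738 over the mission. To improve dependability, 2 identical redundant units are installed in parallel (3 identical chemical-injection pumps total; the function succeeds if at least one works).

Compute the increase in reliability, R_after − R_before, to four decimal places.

0.2440

R_before = 0.738
R_after = 1 − (1 − 0.738)^3 = 0.9820
ΔR = 0.9820 − 0.738 = 0.2440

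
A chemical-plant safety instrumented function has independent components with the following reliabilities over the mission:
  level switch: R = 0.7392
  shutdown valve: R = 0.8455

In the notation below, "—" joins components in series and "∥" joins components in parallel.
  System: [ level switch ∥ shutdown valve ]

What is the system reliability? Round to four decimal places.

0.9597

Parallel (level switch and shutdown valve): 1 − (1 − 0.739200)(1 − 0.845500) = 0.9597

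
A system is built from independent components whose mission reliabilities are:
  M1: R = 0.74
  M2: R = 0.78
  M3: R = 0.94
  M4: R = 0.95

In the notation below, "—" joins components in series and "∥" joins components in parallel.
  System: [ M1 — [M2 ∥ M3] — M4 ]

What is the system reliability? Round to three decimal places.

Parallel (M2 and M3): 1 − (1 − 0.78000)(1 − 0.94000) = 0.98680
Series (M1, [0.98680], and M4): 0.74000 × 0.98680 × 0.95000 = 0.694

0.694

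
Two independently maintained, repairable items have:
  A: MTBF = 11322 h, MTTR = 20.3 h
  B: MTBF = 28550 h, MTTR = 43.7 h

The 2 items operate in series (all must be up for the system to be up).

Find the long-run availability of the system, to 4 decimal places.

0.9967

A(A) = MTBF/(MTBF+MTTR) = 11322/(11322+20.3) = 0.998210
A(B) = MTBF/(MTBF+MTTR) = 28550/(28550+43.7) = 0.998472
Series availability: 0.998210 × 0.998472 = 0.9967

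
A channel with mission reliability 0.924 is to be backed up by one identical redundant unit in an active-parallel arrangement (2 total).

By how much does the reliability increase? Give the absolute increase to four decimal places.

R_before = 0.924
R_after = 1 − (1 − 0.924)^2 = 0.9942
ΔR = 0.9942 − 0.924 = 0.0702

0.0702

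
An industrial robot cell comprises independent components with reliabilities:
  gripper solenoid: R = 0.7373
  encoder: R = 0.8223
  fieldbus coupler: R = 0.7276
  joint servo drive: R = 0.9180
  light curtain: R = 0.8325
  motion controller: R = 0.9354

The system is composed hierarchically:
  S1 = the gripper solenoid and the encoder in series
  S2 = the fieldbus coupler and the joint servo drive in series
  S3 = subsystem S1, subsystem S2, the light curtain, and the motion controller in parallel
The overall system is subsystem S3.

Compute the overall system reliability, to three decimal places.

Series (gripper solenoid and encoder): 0.73730 × 0.82230 = 0.60628
Series (fieldbus coupler and joint servo drive): 0.72760 × 0.91800 = 0.66794
Parallel ([0.60628], [0.66794], light curtain, and motion controller): 1 − (1 − 0.60628)(1 − 0.66794)(1 − 0.83250)(1 − 0.93540) = 0.999

0.999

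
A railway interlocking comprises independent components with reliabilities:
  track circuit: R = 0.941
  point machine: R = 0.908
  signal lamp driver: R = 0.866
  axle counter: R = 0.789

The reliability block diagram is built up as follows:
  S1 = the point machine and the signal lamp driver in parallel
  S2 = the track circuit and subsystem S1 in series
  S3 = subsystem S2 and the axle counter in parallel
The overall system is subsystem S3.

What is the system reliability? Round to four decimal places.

Parallel (point machine and signal lamp driver): 1 − (1 − 0.908000)(1 − 0.866000) = 0.987672
Series (track circuit and [0.987672]): 0.941000 × 0.987672 = 0.929399
Parallel ([0.929399] and axle counter): 1 − (1 − 0.929399)(1 − 0.789000) = 0.9851

0.9851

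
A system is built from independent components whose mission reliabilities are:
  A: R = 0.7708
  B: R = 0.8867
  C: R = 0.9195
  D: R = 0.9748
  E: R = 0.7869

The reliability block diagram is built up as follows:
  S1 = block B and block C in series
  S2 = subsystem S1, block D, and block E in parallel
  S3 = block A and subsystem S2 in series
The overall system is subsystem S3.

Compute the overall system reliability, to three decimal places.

0.770

Series (B and C): 0.88670 × 0.91950 = 0.81532
Parallel ([0.81532], D, and E): 1 − (1 − 0.81532)(1 − 0.97480)(1 − 0.78690) = 0.99901
Series (A and [0.99901]): 0.77080 × 0.99901 = 0.770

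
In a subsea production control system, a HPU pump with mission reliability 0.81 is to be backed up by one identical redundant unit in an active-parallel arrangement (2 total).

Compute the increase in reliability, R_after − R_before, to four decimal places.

R_before = 0.81
R_after = 1 − (1 − 0.81)^2 = 0.9639
ΔR = 0.9639 − 0.81 = 0.1539

0.1539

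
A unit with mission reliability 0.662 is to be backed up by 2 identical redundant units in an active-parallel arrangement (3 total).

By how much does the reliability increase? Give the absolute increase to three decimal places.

0.299

R_before = 0.662
R_after = 1 − (1 − 0.662)^3 = 0.961
ΔR = 0.961 − 0.662 = 0.299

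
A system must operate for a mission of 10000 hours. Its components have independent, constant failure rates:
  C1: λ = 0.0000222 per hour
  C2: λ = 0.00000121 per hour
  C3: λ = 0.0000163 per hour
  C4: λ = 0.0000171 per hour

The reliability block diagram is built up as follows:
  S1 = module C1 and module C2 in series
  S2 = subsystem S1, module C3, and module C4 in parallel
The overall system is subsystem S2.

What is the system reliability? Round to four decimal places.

R(C1) = exp(−0.0000222 × 10000) = 0.800915
R(C2) = exp(−0.00000121 × 10000) = 0.987973
R(C3) = exp(−0.0000163 × 10000) = 0.849591
R(C4) = exp(−0.0000171 × 10000) = 0.842822
Series (C1 and C2): 0.800915 × 0.987973 = 0.791282
Parallel ([0.791282], C3, and C4): 1 − (1 − 0.791282)(1 − 0.849591)(1 − 0.842822) = 0.9951

0.9951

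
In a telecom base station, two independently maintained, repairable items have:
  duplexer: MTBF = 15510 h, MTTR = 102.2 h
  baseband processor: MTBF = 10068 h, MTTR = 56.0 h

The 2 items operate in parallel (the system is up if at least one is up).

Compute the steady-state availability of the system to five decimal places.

0.99996

A(duplexer) = MTBF/(MTBF+MTTR) = 15510/(15510+102.2) = 0.993454
A(baseband processor) = MTBF/(MTBF+MTTR) = 10068/(10068+56.0) = 0.994469
Parallel availability: 1 − (1 − 0.993454)(1 − 0.994469) = 0.99996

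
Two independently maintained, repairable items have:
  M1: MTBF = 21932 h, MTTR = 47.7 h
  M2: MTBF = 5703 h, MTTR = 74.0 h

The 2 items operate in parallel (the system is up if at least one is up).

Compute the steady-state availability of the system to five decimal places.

0.99997

A(M1) = MTBF/(MTBF+MTTR) = 21932/(21932+47.7) = 0.997830
A(M2) = MTBF/(MTBF+MTTR) = 5703/(5703+74.0) = 0.987191
Parallel availability: 1 − (1 − 0.997830)(1 − 0.987191) = 0.99997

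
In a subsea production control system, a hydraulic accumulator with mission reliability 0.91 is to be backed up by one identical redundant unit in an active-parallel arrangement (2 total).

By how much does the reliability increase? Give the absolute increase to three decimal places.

R_before = 0.91
R_after = 1 − (1 − 0.91)^2 = 0.992
ΔR = 0.992 − 0.91 = 0.082

0.082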